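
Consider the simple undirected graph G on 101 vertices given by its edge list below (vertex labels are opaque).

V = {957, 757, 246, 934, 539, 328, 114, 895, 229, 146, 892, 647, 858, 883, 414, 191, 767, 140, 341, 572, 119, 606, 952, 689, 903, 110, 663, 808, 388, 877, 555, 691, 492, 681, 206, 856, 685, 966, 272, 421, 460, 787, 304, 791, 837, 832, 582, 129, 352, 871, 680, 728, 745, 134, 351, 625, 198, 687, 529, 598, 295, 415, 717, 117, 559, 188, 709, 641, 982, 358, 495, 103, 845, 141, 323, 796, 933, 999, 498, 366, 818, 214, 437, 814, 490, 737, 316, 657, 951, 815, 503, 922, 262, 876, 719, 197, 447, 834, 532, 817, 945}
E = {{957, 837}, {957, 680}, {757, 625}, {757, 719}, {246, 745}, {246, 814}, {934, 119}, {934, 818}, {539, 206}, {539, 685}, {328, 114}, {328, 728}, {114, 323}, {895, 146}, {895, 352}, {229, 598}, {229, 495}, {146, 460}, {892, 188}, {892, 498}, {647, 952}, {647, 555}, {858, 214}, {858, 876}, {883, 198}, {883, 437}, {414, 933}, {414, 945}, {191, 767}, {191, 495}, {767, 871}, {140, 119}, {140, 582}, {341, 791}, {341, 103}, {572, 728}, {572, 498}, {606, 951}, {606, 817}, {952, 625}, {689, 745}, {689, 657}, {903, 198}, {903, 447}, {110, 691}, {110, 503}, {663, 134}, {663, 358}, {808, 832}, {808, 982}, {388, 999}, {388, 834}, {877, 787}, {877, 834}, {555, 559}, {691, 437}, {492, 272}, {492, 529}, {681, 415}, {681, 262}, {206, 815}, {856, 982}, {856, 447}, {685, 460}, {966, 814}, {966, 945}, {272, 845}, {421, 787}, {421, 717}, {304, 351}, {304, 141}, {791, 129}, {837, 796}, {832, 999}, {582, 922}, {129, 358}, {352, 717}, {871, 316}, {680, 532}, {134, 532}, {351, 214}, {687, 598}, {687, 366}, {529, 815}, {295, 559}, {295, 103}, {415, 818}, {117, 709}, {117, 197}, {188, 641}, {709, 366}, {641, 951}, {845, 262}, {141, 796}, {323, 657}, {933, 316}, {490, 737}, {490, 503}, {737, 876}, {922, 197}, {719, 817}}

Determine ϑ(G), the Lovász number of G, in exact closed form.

Vertex 845 has 2 neighbors: 272, 262.
Vertex 352 has 2 neighbors: 895, 717.
N(532) = {680, 134}, |N(532)| = 2.
Vertex 814 has 2 neighbors: 246, 966.
2-regular, N=101; this is C_{101}, the 101-cycle.
The 51 distinct eigenvalues: [2.0, 1.99613, 1.98454, 1.96527, 1.9384, 1.90403, 1.86229, 1.81335, 1.75739, 1.69463, 1.62532, 1.54971, 1.46812, 1.38084, 1.28822, 1.19062, 1.08841, 0.98199, 0.87177, 0.75818, 0.64165, 0.52264, 0.40161, 0.27903, 0.15537, 0.0311, -0.09328, -0.2173, -0.34049, -0.46235, -0.58243, -0.70025, -0.81537, -0.92733, -1.0357, -1.14006, -1.24002, -1.33518, -1.42517, -1.50965, -1.58828, -1.66078, -1.72684, -1.78623, -1.83871, -1.88407, -1.92214, -1.95278, -1.97586, -1.9913, -1.99903].
Lovász: ϑ = −101(-2*cos(pi/101))/(2+-(-1)*2*cos(pi/101)) = 101*cos(pi/101)/(cos(pi/101) + 1).
= 50.4877832… (decimal).
α=50, χ(Ḡ)=51; ϑ=101*cos(pi/101)/(cos(pi/101) + 1) lies between (both strict).

101*cos(pi/101)/(cos(pi/101) + 1)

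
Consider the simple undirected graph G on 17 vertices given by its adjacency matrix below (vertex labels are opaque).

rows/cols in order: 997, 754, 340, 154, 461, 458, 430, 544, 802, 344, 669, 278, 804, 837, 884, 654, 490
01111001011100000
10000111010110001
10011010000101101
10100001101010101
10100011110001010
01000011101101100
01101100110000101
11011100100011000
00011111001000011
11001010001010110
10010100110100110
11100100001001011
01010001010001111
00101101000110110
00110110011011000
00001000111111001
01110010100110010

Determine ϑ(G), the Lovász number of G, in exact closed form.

sqrt(17)

deg(340) = 8; N(340) = {997, 154, 461, 430, 278, 837, 884, 490}.
deg(804) = 8; N(804) = {754, 154, 544, 344, 837, 884, 654, 490}.
N(884) = {340, 154, 458, 430, 344, 669, 804, 837}, |N(884)| = 8.
N(430) = {754, 340, 461, 458, 802, 344, 884, 490}, |N(430)| = 8.
8-regular, N=17; strongly regular (17,8,3,4).
spec(A) ≈ [8.0, 1.562, -2.562] (distinct, 3 d.p.).
ϑ = −N·λ_min/(λ_max−λ_min) = −17·(-sqrt(17)/2 - 1/2)/(8−(-sqrt(17)/2 - 1/2)) = sqrt(17).
= 4.1231… (decimal).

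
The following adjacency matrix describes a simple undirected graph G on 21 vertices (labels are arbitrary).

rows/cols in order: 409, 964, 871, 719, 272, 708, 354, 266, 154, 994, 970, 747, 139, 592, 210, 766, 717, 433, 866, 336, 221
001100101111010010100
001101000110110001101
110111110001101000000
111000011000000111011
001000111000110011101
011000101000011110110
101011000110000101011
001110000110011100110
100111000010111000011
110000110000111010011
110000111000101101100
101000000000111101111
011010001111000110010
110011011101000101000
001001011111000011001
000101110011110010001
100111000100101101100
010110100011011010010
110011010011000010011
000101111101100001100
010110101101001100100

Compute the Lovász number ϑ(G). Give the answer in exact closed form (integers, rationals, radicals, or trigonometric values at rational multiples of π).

N(747) = {409, 871, 139, 592, 210, 766, 433, 866, 336, 221}, |N(747)| = 10.
deg(433) = 10; N(433) = {964, 719, 272, 354, 970, 747, 592, 210, 717, 336}.
Vertex 139 has 10 neighbors: 964, 871, 272, 154, 994, 970, 747, 766, 717, 336.
N(866) = {409, 964, 272, 708, 266, 970, 747, 717, 336, 221}, |N(866)| = 10.
deg(v) = 10 for all v (|V|=21); Kneser K(7,2) on C(7,2)=21 vertices.
A has 3 distinct eigenvalues ≈ [10.0, 1.0, -4.0].
Lovász (edge-transitive): ϑ = −21·(-4)/((10)−(-4)) = 6.
Numerically 6.0000.

6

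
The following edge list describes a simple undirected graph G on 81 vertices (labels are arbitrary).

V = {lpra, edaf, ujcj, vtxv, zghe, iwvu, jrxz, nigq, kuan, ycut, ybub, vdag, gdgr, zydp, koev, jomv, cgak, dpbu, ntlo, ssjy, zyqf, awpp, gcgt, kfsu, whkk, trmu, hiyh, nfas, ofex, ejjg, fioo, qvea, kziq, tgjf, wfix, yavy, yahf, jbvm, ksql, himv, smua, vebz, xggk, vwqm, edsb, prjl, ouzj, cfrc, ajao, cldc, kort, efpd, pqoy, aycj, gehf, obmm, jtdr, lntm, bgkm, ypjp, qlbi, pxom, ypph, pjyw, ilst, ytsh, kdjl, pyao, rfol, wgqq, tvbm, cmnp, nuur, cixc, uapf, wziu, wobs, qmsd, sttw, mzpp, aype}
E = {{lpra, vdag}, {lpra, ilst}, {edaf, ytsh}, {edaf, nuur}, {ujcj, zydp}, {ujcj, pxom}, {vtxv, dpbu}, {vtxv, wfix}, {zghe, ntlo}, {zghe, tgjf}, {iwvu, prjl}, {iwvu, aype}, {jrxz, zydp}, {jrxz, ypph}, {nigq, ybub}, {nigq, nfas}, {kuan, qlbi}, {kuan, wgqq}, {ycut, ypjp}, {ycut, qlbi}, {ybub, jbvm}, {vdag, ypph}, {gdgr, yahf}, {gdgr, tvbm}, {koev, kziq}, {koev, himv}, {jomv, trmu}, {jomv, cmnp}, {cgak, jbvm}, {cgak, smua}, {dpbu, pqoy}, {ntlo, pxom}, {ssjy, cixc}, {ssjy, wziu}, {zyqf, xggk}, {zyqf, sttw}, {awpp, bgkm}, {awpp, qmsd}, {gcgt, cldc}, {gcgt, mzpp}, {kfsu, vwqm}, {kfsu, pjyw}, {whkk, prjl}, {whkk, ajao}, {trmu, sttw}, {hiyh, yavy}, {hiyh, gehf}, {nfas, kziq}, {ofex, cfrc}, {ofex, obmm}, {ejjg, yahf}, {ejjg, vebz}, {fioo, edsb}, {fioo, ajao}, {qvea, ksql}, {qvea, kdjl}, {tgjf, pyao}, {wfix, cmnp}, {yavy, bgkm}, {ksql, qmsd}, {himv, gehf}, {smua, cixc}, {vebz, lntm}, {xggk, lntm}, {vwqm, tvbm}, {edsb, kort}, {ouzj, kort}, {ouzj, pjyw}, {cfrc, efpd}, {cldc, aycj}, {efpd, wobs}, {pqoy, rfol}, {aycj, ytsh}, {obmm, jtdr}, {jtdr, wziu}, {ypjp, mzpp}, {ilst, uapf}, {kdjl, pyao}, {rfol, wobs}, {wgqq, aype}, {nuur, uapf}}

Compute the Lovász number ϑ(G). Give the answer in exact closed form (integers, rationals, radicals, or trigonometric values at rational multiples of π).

81*cos(pi/81)/(cos(pi/81) + 1)

N(uapf) = {ilst, nuur}, |N(uapf)| = 2.
deg(ypph) = 2; N(ypph) = {jrxz, vdag}.
Vertex nigq has 2 neighbors: ybub, nfas.
N(pjyw) = {kfsu, ouzj}, |N(pjyw)| = 2.
81-vertex 2-regular graph: this is C_{81}, the 81-cycle.
A has 41 distinct eigenvalues ≈ [2.0, 1.99399, 1.97598, 1.94609, 1.9045, 1.85145, 1.78727, 1.71233, 1.6271, 1.53209, 1.42786, 1.31504, 1.19432, 1.06641, 0.93209, 0.79216, 0.64747, 0.49888, 0.3473, 0.19362, 0.03878, -0.11629, -0.27066, -0.42341, -0.57361, -0.72036, -0.86277, -1.0, -1.13121, -1.25562, -1.37248, -1.48109, -1.58079, -1.67098, -1.75112, -1.82073, -1.87939, -1.92674, -1.96251, -1.98648, -1.9985].
Lovász: ϑ = −81(-2*cos(pi/81))/(2+-(-1)*2*cos(pi/81)) = 81*cos(pi/81)/(cos(pi/81) + 1).
ϑ(G) ≈ 40.48477.
Sandwich: α(G)=40 ≤ ϑ(G)=81*cos(pi/81)/(cos(pi/81) + 1) ≤ χ(Ḡ)=41 (both strict).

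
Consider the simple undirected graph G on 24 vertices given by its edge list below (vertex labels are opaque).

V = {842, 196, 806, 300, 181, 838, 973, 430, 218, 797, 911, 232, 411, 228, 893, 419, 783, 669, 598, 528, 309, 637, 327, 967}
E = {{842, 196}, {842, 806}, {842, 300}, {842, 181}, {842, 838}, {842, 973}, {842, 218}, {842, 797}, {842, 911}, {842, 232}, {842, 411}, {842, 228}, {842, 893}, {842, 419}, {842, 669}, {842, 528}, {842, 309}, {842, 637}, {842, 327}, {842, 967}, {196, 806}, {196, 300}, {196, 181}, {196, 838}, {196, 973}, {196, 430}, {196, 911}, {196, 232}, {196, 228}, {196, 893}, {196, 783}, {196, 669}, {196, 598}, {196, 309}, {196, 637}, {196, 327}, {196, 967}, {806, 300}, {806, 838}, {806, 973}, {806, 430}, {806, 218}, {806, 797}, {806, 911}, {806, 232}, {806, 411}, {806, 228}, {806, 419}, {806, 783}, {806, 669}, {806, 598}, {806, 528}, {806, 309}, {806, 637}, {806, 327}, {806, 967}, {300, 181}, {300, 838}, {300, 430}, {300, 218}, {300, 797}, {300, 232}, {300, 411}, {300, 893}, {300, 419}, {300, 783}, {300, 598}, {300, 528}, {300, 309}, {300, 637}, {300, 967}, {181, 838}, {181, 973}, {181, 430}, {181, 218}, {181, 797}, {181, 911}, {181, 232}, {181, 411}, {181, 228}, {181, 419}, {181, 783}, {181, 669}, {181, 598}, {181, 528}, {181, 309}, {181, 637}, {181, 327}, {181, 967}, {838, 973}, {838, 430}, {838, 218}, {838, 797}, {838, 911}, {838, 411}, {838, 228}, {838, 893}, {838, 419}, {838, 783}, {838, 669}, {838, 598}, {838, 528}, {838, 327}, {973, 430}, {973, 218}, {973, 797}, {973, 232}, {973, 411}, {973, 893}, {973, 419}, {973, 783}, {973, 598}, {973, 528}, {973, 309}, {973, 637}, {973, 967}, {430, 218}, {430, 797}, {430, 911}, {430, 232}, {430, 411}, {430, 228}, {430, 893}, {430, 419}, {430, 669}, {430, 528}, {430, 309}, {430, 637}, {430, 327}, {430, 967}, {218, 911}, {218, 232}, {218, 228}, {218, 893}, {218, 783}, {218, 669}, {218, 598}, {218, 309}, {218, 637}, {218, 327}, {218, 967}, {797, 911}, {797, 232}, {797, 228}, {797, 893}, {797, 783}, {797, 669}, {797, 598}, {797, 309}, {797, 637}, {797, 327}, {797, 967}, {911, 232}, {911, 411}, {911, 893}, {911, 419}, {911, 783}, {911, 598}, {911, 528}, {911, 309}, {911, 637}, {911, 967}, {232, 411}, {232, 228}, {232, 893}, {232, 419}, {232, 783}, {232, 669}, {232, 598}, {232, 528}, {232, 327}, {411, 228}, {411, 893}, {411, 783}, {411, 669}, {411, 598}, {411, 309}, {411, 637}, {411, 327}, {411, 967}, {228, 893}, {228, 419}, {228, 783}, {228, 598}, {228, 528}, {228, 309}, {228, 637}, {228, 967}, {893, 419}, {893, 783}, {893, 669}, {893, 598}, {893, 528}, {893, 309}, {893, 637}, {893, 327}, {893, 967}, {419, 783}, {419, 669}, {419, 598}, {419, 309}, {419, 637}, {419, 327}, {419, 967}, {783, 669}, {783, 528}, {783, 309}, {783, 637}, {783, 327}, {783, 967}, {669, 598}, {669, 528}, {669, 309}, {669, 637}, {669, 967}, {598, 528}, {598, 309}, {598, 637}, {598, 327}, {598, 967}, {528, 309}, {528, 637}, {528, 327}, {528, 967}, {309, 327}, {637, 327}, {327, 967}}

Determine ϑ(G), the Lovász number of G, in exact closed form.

6

N(967) = {842, 196, 806, 300, 181, 973, 430, 218, 797, 911, 411, 228, 893, 419, 783, 669, 598, 528, 327}, |N(967)| = 19.
deg(669) = 18; N(669) = {842, 196, 806, 181, 838, 430, 218, 797, 232, 411, 893, 419, 783, 598, 528, 309, 637, 967}.
N(232) = {842, 196, 806, 300, 181, 973, 430, 218, 797, 911, 411, 228, 893, 419, 783, 669, 598, 528, 327}, |N(232)| = 19.
N(637) = {842, 196, 806, 300, 181, 973, 430, 218, 797, 911, 411, 228, 893, 419, 783, 669, 598, 528, 327}, |N(637)| = 19.
G = K_{6,6,5,4,3}: α = 6 = χ(Ḡ), so ϑ = 6.
= 6.000000… (decimal).
Lovász sandwich 6 ≤ 6 ≤ 6: collapsed.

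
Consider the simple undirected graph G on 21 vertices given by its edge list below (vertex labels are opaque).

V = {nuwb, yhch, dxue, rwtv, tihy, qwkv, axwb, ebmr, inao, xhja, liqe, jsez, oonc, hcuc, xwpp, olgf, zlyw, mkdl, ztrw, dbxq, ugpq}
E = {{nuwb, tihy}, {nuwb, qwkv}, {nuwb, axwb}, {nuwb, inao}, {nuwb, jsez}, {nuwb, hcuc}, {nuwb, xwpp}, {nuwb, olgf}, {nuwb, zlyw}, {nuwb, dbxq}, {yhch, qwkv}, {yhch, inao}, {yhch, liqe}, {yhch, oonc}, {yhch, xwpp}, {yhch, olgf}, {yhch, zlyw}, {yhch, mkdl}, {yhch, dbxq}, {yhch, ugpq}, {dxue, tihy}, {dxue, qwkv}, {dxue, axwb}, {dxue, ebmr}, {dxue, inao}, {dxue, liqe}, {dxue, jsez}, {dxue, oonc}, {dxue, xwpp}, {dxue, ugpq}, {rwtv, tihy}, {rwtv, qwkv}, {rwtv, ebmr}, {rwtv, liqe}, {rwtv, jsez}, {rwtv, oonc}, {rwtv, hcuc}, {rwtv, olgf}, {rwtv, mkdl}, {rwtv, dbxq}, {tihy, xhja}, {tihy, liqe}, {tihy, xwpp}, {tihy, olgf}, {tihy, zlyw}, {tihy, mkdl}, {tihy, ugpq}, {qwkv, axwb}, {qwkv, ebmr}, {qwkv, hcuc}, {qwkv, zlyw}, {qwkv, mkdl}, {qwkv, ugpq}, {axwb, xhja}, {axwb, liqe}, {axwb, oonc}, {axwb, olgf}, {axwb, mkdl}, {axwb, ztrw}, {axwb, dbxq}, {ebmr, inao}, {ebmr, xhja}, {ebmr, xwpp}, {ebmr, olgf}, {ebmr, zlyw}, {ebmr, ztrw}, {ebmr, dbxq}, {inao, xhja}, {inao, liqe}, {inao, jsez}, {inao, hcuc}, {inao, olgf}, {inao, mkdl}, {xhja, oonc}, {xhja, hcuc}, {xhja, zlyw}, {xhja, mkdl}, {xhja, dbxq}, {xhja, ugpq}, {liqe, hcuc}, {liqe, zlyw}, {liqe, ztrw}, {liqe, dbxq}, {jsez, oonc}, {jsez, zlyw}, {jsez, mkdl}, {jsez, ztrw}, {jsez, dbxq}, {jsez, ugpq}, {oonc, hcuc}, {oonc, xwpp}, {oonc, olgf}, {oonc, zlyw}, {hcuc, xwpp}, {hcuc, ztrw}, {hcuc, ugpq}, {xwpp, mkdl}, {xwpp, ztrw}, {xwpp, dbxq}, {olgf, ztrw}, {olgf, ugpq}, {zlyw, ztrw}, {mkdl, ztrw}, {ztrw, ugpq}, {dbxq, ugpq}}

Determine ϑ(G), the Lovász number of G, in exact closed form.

6

Vertex inao has 10 neighbors: nuwb, yhch, dxue, ebmr, xhja, liqe, jsez, hcuc, olgf, mkdl.
Vertex ebmr has 10 neighbors: dxue, rwtv, qwkv, inao, xhja, xwpp, olgf, zlyw, ztrw, dbxq.
Vertex liqe has 10 neighbors: yhch, dxue, rwtv, tihy, axwb, inao, hcuc, zlyw, ztrw, dbxq.
deg(tihy) = 10; N(tihy) = {nuwb, dxue, rwtv, xhja, liqe, xwpp, olgf, zlyw, mkdl, ugpq}.
Every vertex has degree 10 (N=21); this is K(7,2), the Kneser graph.
The 3 distinct eigenvalues: [10.0, 1.0, -4.0].
Lovász (edge-transitive): ϑ = −21·(-4)/((10)−(-4)) = 6.
ϑ(G) ≈ 6.00000000.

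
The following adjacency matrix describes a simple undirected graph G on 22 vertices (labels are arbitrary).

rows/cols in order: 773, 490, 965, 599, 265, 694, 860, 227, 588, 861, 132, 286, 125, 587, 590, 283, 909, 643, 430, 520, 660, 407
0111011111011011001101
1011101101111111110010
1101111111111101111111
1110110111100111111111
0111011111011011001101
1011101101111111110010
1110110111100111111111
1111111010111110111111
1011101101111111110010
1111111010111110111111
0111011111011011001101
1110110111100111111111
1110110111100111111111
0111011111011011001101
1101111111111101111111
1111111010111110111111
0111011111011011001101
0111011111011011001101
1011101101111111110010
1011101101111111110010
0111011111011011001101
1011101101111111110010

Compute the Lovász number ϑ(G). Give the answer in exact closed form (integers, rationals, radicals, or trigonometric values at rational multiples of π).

7

N(590) = {773, 490, 599, 265, 694, 860, 227, 588, 861, 132, 286, 125, 587, 283, 909, 643, 430, 520, 660, 407}, |N(590)| = 20.
Vertex 125 has 18 neighbors: 773, 490, 965, 265, 694, 227, 588, 861, 132, 587, 590, 283, 909, 643, 430, 520, 660, 407.
Vertex 860 has 18 neighbors: 773, 490, 965, 265, 694, 227, 588, 861, 132, 587, 590, 283, 909, 643, 430, 520, 660, 407.
Vertex 132 has 15 neighbors: 490, 965, 599, 694, 860, 227, 588, 861, 286, 125, 590, 283, 430, 520, 407.
G = K_{7,6,4,3,2}: α = 7 = χ(Ḡ), so ϑ = 7.
≈ 7.000000 (to 6 d.p.).
Lovász sandwich 7 ≤ 7 ≤ 7: collapsed.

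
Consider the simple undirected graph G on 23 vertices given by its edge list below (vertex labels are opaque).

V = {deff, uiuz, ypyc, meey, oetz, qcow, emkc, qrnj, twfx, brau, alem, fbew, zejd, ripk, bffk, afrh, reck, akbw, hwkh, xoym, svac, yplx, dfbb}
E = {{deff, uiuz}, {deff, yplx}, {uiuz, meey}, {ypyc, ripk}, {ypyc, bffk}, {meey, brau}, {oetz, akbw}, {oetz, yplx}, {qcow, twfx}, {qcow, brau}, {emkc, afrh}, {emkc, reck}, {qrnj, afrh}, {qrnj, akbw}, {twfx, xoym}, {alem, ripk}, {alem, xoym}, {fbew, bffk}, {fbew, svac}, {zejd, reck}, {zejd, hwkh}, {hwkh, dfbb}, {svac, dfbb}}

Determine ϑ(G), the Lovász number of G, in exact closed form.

N(bffk) = {ypyc, fbew}, |N(bffk)| = 2.
N(svac) = {fbew, dfbb}, |N(svac)| = 2.
N(akbw) = {oetz, qrnj}, |N(akbw)| = 2.
deg(alem) = 2; N(alem) = {ripk, xoym}.
23-vertex 2-regular graph: the odd cycle C_{23}.
Distinct eigenvalues (to 6 d.p.): [2.0, 1.925835, 1.708839, 1.365106, 0.92013, 0.406912, -0.136485, -0.669759, -1.153361, -1.551423, -1.834423, -1.981372].
With N=23: ϑ(G) = 23·(-(-1)*2*cos(pi/23))/(2−(-2*cos(pi/23))) = 23*cos(pi/23)/(cos(pi/23) + 1).
Numerically 11.446194.
Check 11 ≤ 23*cos(pi/23)/(cos(pi/23) + 1) ≤ 12: both strict.

23*cos(pi/23)/(cos(pi/23) + 1)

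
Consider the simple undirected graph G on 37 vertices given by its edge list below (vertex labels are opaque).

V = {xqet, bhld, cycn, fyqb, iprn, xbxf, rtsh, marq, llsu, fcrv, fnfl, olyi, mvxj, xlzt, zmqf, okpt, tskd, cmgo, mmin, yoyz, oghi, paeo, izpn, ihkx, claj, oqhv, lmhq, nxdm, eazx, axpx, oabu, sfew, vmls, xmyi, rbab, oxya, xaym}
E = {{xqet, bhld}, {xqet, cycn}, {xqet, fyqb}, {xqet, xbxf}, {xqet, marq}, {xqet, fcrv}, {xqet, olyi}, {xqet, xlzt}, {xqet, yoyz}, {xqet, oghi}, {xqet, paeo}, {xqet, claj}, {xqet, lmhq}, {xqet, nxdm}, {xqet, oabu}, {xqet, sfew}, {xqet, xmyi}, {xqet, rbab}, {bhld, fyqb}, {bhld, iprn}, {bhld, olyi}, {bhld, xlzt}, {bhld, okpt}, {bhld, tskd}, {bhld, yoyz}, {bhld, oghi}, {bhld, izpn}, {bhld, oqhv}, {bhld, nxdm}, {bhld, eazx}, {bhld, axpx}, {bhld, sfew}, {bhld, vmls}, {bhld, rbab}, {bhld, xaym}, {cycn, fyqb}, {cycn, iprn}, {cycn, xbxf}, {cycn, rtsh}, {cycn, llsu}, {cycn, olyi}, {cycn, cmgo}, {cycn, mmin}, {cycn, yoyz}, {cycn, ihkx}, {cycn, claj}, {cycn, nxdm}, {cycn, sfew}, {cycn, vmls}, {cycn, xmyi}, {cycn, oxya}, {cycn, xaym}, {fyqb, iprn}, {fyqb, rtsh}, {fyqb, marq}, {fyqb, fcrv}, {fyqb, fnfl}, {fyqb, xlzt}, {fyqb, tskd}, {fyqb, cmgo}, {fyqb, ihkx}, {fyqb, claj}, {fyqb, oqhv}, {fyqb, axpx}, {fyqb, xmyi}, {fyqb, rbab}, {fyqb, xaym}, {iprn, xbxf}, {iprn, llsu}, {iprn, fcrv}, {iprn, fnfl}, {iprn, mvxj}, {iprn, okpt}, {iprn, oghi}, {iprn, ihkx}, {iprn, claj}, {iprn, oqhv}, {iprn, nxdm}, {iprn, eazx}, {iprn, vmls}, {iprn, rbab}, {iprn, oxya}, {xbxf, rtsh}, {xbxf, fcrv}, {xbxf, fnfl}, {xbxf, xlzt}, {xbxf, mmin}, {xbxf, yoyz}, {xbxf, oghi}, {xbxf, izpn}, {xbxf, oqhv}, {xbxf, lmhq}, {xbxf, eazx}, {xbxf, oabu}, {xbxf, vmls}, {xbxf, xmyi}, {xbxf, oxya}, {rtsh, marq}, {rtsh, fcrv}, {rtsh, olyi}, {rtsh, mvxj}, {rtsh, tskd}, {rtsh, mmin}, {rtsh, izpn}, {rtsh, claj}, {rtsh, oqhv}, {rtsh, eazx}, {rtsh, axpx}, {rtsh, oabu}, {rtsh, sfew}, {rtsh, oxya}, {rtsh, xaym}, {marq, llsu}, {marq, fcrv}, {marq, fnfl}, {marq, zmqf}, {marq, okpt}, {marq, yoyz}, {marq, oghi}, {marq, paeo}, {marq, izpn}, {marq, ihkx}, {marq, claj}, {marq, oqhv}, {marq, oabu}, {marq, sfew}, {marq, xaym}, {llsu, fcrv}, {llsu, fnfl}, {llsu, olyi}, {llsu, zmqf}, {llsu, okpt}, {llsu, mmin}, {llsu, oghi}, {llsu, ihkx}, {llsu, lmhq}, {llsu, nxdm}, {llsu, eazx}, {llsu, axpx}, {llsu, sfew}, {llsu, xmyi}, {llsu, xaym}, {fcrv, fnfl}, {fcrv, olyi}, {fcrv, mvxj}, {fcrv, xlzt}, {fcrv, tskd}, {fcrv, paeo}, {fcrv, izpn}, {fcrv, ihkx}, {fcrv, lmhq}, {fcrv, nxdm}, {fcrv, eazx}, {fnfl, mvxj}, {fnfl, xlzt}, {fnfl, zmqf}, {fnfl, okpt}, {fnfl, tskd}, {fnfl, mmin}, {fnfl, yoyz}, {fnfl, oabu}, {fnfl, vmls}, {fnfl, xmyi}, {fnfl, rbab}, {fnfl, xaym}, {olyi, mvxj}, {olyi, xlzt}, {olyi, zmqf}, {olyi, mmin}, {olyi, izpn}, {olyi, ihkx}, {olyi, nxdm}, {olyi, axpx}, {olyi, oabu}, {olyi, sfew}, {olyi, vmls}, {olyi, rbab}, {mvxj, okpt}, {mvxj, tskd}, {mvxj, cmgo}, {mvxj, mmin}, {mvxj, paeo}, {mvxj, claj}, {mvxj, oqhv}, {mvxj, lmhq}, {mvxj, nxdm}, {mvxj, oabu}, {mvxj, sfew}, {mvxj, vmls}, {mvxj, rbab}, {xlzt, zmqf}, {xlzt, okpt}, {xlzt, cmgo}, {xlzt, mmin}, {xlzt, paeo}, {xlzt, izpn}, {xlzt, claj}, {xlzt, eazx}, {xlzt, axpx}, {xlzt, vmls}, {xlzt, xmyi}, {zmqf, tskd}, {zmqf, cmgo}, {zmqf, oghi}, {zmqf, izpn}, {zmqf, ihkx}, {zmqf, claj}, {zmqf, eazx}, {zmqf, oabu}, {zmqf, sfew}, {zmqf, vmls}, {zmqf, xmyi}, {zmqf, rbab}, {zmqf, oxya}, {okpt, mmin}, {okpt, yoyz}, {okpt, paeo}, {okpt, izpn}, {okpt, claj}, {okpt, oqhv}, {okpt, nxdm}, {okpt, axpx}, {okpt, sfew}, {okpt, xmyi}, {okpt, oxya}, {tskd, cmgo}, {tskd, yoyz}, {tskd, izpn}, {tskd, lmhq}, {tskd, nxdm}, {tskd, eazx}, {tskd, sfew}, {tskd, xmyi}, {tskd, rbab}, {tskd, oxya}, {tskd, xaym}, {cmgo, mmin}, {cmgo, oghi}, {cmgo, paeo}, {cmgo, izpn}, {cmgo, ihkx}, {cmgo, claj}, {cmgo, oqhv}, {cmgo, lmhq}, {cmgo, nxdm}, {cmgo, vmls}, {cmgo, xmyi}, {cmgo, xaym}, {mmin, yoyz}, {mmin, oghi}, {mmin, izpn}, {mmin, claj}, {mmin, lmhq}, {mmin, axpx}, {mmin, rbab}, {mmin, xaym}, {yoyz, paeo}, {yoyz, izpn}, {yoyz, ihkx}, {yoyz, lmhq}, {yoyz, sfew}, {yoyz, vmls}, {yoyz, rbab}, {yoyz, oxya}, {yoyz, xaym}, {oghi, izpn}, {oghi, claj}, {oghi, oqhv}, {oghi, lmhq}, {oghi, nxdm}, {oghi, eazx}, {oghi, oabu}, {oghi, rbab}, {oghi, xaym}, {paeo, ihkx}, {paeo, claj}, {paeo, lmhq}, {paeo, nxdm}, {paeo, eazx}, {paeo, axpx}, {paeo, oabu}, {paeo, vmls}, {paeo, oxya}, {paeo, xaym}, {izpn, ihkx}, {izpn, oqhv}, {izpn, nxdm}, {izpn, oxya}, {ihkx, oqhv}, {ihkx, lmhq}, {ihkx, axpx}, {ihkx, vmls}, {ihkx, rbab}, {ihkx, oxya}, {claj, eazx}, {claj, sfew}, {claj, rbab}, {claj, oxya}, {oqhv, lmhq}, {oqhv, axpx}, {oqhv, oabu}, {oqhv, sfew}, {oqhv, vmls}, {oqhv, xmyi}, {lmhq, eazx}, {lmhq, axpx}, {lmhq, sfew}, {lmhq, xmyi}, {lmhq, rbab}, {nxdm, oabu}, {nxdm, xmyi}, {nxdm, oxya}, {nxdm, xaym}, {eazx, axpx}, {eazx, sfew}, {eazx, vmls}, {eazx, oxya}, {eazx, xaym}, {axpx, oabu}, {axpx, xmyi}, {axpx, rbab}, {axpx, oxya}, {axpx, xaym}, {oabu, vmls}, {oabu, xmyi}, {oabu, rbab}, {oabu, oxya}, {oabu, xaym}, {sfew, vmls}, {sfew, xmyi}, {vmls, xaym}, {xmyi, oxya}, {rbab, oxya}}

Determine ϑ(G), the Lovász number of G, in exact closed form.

deg(axpx) = 18; N(axpx) = {bhld, fyqb, rtsh, llsu, olyi, xlzt, okpt, mmin, paeo, ihkx, oqhv, lmhq, eazx, oabu, xmyi, rbab, oxya, xaym}.
N(rbab) = {xqet, bhld, fyqb, iprn, fnfl, olyi, mvxj, zmqf, tskd, mmin, yoyz, oghi, ihkx, claj, lmhq, axpx, oabu, oxya}, |N(rbab)| = 18.
N(oghi) = {xqet, bhld, iprn, xbxf, marq, llsu, zmqf, cmgo, mmin, izpn, claj, oqhv, lmhq, nxdm, eazx, oabu, rbab, xaym}, |N(oghi)| = 18.
N(izpn) = {bhld, xbxf, rtsh, marq, fcrv, olyi, xlzt, zmqf, okpt, tskd, cmgo, mmin, yoyz, oghi, ihkx, oqhv, nxdm, oxya}, |N(izpn)| = 18.
Regular of degree 18 on 37 vertices: Paley(37): SR with (k,λ,μ)=(18,8,9).
spec(A) ≈ [18.0, 2.541, -3.541] (distinct, 3 d.p.).
Lovász: ϑ = −37(-sqrt(37)/2 - 1/2)/(18+-(-sqrt(37)/2 - 1/2)) = sqrt(37).
Numerically 6.08276.

sqrt(37)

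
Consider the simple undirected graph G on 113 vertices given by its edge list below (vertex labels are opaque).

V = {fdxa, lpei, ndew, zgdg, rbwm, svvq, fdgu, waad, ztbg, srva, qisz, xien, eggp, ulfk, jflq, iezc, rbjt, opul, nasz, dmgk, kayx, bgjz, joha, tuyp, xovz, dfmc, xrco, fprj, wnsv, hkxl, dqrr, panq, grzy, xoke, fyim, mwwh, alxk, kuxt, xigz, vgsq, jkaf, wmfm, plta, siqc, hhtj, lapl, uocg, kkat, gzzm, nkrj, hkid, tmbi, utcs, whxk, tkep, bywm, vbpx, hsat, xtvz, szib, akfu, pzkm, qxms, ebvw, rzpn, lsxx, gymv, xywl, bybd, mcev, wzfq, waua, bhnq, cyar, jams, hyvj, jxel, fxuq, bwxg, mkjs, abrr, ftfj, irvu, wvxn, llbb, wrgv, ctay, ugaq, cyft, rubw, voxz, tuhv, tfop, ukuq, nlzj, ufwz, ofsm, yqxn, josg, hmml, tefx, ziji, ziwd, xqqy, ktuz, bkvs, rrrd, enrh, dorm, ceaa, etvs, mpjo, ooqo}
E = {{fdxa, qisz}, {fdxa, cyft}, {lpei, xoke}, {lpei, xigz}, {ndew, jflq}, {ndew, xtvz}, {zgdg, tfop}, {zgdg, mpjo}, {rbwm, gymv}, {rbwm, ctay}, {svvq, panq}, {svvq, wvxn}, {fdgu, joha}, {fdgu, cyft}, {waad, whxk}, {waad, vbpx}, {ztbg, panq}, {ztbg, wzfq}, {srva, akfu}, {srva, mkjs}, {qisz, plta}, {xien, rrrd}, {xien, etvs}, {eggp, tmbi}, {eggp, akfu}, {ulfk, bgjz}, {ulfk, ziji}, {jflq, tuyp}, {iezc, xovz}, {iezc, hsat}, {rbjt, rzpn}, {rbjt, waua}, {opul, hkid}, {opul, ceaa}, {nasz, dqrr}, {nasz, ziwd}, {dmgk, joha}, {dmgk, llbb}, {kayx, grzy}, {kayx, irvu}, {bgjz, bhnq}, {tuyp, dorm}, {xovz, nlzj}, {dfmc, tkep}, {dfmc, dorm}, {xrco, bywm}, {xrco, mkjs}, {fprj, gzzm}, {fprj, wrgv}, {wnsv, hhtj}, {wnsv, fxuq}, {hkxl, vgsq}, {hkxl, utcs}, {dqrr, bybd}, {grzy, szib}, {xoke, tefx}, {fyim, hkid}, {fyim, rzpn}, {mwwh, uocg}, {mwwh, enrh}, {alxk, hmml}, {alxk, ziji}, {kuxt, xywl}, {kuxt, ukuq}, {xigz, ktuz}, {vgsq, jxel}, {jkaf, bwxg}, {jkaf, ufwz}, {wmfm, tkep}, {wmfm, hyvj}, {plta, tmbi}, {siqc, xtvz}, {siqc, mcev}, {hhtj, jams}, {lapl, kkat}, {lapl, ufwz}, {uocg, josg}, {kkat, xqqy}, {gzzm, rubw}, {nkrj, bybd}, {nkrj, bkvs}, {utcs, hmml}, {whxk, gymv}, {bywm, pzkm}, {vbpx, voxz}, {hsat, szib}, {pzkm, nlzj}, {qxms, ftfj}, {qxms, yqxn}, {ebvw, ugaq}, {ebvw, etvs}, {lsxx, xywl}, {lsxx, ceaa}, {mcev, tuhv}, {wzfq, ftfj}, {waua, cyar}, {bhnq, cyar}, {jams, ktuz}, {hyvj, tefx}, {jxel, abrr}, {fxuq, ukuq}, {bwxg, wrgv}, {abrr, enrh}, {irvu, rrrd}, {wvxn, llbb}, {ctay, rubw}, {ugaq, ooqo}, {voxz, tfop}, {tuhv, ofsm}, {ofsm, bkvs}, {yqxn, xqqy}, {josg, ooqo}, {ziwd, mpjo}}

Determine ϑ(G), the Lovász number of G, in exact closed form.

deg(rubw) = 2; N(rubw) = {gzzm, ctay}.
N(ugaq) = {ebvw, ooqo}, |N(ugaq)| = 2.
deg(jxel) = 2; N(jxel) = {vgsq, abrr}.
deg(bhnq) = 2; N(bhnq) = {bgjz, cyar}.
deg(v) = 2 for all v (|V|=113); connected 2-regular on 113 ⇒ C_{113}.
The 57 distinct eigenvalues: [2.0, 1.9969, 1.9876, 1.9722, 1.9507, 1.9232, 1.8897, 1.8504, 1.8054, 1.7548, 1.6987, 1.6374, 1.5711, 1.4999, 1.424, 1.3438, 1.2594, 1.1711, 1.0792, 0.9839, 0.8856, 0.7846, 0.6811, 0.5756, 0.4682, 0.3595, 0.2496, 0.1389, 0.0278, -0.0834, -0.1943, -0.3046, -0.414, -0.5221, -0.6286, -0.7331, -0.8354, -0.9351, -1.0319, -1.1255, -1.2157, -1.3021, -1.3844, -1.4625, -1.5361, -1.6049, -1.6687, -1.7274, -1.7807, -1.8286, -1.8708, -1.9072, -1.9377, -1.9622, -1.9807, -1.993, -1.9992].
ϑ = −N·λ_min/(λ_max−λ_min) = −113·(-2*cos(pi/113))/(2−(-2*cos(pi/113))) = 113*cos(pi/113)/(cos(pi/113) + 1).
Numerically 56.489081.
Check 56 ≤ 113*cos(pi/113)/(cos(pi/113) + 1) ≤ 57: both strict.

113*cos(pi/113)/(cos(pi/113) + 1)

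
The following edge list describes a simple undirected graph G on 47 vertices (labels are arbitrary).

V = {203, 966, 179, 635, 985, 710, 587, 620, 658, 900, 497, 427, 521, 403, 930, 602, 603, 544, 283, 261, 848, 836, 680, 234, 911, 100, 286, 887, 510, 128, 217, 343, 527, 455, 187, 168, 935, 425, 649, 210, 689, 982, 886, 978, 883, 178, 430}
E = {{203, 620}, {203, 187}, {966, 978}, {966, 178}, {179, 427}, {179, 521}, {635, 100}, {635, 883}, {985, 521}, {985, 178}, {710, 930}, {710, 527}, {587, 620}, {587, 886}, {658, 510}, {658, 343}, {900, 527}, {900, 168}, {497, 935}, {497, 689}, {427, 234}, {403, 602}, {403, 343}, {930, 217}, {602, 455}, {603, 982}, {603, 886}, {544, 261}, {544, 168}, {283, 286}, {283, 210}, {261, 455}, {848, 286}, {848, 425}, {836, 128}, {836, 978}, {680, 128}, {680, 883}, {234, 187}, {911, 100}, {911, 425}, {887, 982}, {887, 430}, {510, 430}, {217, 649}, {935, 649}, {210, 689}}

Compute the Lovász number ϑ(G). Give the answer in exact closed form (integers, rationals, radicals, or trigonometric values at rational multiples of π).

deg(427) = 2; N(427) = {179, 234}.
deg(887) = 2; N(887) = {982, 430}.
Vertex 210 has 2 neighbors: 283, 689.
Vertex 982 has 2 neighbors: 603, 887.
G on 47 vertices is 2-regular; connected 2-regular on 47 ⇒ C_{47}.
spec(A) ≈ [2.0, 1.98215, 1.92894, 1.8413, 1.7208, 1.5696, 1.39038, 1.18636, 0.96116, 0.71882, 0.46364, 0.20019, -0.06683, -0.33266, -0.59255, -0.84187, -1.07616, -1.29126, -1.4833, -1.64888, -1.78504, -1.88934, -1.95992, -1.99553] (distinct, 5 d.p.).
λ_max=2, λ_min=-2*cos(pi/47); ϑ = −47·λ_min/(λ_max−λ_min) = 47*cos(pi/47)/(cos(pi/47) + 1).
Numerically 23.47373149.
α=23, χ(Ḡ)=24; ϑ=47*cos(pi/47)/(cos(pi/47) + 1) lies between (both strict).

47*cos(pi/47)/(cos(pi/47) + 1)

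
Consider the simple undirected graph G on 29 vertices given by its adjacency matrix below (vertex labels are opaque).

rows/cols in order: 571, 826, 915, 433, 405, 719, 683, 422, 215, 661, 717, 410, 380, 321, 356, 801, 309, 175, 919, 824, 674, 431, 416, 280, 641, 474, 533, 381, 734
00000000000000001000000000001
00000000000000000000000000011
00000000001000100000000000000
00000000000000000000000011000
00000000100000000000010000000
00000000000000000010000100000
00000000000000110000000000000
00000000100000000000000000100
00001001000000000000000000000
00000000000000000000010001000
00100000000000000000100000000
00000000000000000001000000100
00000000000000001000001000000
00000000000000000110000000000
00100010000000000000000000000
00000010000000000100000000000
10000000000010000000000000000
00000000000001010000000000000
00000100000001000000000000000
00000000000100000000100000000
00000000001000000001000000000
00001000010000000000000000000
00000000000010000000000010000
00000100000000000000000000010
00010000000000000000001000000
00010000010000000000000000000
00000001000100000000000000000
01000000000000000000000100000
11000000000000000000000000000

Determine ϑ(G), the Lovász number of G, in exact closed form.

N(826) = {381, 734}, |N(826)| = 2.
deg(175) = 2; N(175) = {321, 801}.
Vertex 915 has 2 neighbors: 717, 356.
deg(919) = 2; N(919) = {719, 321}.
2-regular, N=29; this is C_{29}, the 29-cycle.
The 15 distinct eigenvalues: [2.0, 1.953, 1.815, 1.592, 1.295, 0.937, 0.535, 0.108, -0.324, -0.74, -1.122, -1.452, -1.714, -1.895, -1.988].
Lovász: ϑ = −29(-2*cos(pi/29))/(2+-(-1)*2*cos(pi/29)) = 29*cos(pi/29)/(cos(pi/29) + 1).
ϑ(G) ≈ 14.457375.
Sandwich: α(G)=14 ≤ ϑ(G)=29*cos(pi/29)/(cos(pi/29) + 1) ≤ χ(Ḡ)=15 (both strict).

29*cos(pi/29)/(cos(pi/29) + 1)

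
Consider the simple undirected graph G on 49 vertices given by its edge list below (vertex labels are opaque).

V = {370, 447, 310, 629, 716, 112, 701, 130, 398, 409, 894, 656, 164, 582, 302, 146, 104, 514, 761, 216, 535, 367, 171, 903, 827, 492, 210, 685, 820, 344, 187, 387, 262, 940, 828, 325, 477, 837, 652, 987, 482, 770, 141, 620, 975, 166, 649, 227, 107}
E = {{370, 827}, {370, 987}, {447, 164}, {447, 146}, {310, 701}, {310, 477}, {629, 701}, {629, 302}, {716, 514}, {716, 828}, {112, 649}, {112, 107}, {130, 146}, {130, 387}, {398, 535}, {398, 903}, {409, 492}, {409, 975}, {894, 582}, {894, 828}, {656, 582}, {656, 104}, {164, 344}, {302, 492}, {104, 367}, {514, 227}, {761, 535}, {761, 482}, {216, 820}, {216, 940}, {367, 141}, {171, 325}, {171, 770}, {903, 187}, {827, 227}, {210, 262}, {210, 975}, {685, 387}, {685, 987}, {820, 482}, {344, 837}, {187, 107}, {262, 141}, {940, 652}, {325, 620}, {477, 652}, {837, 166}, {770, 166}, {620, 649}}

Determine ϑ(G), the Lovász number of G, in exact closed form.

N(409) = {492, 975}, |N(409)| = 2.
N(827) = {370, 227}, |N(827)| = 2.
Vertex 262 has 2 neighbors: 210, 141.
deg(387) = 2; N(387) = {130, 685}.
deg(v) = 2 for all v (|V|=49); this is C_{49}, the 49-cycle.
spec(A) ≈ [2.0, 1.98358, 1.93459, 1.853834, 1.742637, 1.602827, 1.436699, 1.24698, 1.036785, 0.809567, 0.569055, 0.3192, 0.064103, -0.192046, -0.445042, -0.69073, -0.925077, -1.144233, -1.344602, -1.522892, -1.676176, -1.801938, -1.898111, -1.963118, -1.995891] (distinct, 6 d.p.).
Lovász: ϑ = −49(-2*cos(pi/49))/(2+-(-1)*2*cos(pi/49)) = 49*cos(pi/49)/(cos(pi/49) + 1).
Numerically 24.47481.
α=24, χ(Ḡ)=25; ϑ=49*cos(pi/49)/(cos(pi/49) + 1) lies between (both strict).

49*cos(pi/49)/(cos(pi/49) + 1)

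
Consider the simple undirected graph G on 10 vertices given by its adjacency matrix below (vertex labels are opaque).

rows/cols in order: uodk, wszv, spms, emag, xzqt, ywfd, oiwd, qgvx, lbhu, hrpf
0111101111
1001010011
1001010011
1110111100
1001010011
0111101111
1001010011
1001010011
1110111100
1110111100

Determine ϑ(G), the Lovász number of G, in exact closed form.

N(xzqt) = {uodk, emag, ywfd, lbhu, hrpf}, |N(xzqt)| = 5.
Vertex hrpf has 7 neighbors: uodk, wszv, spms, xzqt, ywfd, oiwd, qgvx.
Vertex spms has 5 neighbors: uodk, emag, ywfd, lbhu, hrpf.
Vertex oiwd has 5 neighbors: uodk, emag, ywfd, lbhu, hrpf.
3 parts of sizes [5, 3, 2]; α(G) = 5 = ϑ (perfect).
ϑ(G) ≈ 5.0000.
Check 5 ≤ 5 ≤ 5: collapsed.

5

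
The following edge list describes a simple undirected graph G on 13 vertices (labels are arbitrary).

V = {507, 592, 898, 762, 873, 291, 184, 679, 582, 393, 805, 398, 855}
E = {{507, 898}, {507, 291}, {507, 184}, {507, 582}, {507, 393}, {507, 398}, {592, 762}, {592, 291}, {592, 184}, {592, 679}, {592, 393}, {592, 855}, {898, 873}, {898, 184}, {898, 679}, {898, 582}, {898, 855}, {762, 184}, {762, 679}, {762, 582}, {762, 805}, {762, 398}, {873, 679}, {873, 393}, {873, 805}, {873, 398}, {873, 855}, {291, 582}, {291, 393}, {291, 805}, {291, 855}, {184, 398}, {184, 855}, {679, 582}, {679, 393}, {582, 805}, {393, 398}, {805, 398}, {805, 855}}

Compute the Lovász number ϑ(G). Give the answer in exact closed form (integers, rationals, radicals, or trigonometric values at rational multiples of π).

deg(184) = 6; N(184) = {507, 592, 898, 762, 398, 855}.
Vertex 762 has 6 neighbors: 592, 184, 679, 582, 805, 398.
Vertex 507 has 6 neighbors: 898, 291, 184, 582, 393, 398.
deg(291) = 6; N(291) = {507, 592, 582, 393, 805, 855}.
Every vertex has degree 6 (N=13); strongly regular (13,6,2,3).
The 3 distinct eigenvalues: [6.0, 1.303, -2.303].
With N=13: ϑ(G) = 13·(-(-sqrt(13)/2 - 1/2))/(6−(-sqrt(13)/2 - 1/2)) = sqrt(13).
Numerically 3.60555.

sqrt(13)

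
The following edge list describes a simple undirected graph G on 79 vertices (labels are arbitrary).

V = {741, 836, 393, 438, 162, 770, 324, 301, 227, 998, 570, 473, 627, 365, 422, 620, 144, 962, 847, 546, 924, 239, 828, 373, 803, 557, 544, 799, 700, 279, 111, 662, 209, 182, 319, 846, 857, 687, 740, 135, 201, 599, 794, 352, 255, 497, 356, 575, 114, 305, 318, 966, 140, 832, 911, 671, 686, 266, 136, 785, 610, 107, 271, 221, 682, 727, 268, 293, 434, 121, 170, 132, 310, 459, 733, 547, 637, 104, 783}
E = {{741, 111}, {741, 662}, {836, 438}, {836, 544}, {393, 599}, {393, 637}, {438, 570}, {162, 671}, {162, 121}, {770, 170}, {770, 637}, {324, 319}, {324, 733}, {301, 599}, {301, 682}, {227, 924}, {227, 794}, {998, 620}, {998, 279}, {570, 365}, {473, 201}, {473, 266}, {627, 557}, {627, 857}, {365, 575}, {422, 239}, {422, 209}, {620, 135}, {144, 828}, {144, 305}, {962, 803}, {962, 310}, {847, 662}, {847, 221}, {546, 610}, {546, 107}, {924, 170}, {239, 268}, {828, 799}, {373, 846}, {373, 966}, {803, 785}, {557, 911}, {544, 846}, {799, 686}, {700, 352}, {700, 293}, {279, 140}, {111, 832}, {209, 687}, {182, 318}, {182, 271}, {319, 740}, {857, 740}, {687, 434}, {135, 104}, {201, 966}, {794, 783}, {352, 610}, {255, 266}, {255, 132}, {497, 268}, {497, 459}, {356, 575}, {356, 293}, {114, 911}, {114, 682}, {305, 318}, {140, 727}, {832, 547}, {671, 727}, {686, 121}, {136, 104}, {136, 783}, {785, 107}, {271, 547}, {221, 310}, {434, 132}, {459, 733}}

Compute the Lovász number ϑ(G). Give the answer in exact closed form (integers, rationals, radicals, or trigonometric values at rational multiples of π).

79*cos(pi/79)/(cos(pi/79) + 1)

deg(182) = 2; N(182) = {318, 271}.
N(144) = {828, 305}, |N(144)| = 2.
Vertex 846 has 2 neighbors: 373, 544.
Vertex 162 has 2 neighbors: 671, 121.
deg(v) = 2 for all v (|V|=79); this is C_{79}, the 79-cycle.
The 40 distinct eigenvalues: [2.0, 1.99368, 1.97475, 1.94334, 1.89964, 1.84393, 1.77657, 1.69797, 1.60863, 1.50913, 1.40008, 1.28219, 1.15618, 1.02287, 0.88309, 0.73773, 0.5877, 0.43396, 0.27747, 0.11923, -0.03976, -0.19851, -0.356, -0.51123, -0.66324, -0.81105, -0.95374, -1.09039, -1.22015, -1.3422, -1.45576, -1.56011, -1.65461, -1.73864, -1.81168, -1.87327, -1.92301, -1.96059, -1.98578, -1.99842].
ϑ = −N·λ_min/(λ_max−λ_min) = −79·(-2*cos(pi/79))/(2−(-2*cos(pi/79))) = 79*cos(pi/79)/(cos(pi/79) + 1).
ϑ(G) ≈ 39.484379.
39 ≤ 79*cos(pi/79)/(cos(pi/79) + 1) ≤ 40: both strict.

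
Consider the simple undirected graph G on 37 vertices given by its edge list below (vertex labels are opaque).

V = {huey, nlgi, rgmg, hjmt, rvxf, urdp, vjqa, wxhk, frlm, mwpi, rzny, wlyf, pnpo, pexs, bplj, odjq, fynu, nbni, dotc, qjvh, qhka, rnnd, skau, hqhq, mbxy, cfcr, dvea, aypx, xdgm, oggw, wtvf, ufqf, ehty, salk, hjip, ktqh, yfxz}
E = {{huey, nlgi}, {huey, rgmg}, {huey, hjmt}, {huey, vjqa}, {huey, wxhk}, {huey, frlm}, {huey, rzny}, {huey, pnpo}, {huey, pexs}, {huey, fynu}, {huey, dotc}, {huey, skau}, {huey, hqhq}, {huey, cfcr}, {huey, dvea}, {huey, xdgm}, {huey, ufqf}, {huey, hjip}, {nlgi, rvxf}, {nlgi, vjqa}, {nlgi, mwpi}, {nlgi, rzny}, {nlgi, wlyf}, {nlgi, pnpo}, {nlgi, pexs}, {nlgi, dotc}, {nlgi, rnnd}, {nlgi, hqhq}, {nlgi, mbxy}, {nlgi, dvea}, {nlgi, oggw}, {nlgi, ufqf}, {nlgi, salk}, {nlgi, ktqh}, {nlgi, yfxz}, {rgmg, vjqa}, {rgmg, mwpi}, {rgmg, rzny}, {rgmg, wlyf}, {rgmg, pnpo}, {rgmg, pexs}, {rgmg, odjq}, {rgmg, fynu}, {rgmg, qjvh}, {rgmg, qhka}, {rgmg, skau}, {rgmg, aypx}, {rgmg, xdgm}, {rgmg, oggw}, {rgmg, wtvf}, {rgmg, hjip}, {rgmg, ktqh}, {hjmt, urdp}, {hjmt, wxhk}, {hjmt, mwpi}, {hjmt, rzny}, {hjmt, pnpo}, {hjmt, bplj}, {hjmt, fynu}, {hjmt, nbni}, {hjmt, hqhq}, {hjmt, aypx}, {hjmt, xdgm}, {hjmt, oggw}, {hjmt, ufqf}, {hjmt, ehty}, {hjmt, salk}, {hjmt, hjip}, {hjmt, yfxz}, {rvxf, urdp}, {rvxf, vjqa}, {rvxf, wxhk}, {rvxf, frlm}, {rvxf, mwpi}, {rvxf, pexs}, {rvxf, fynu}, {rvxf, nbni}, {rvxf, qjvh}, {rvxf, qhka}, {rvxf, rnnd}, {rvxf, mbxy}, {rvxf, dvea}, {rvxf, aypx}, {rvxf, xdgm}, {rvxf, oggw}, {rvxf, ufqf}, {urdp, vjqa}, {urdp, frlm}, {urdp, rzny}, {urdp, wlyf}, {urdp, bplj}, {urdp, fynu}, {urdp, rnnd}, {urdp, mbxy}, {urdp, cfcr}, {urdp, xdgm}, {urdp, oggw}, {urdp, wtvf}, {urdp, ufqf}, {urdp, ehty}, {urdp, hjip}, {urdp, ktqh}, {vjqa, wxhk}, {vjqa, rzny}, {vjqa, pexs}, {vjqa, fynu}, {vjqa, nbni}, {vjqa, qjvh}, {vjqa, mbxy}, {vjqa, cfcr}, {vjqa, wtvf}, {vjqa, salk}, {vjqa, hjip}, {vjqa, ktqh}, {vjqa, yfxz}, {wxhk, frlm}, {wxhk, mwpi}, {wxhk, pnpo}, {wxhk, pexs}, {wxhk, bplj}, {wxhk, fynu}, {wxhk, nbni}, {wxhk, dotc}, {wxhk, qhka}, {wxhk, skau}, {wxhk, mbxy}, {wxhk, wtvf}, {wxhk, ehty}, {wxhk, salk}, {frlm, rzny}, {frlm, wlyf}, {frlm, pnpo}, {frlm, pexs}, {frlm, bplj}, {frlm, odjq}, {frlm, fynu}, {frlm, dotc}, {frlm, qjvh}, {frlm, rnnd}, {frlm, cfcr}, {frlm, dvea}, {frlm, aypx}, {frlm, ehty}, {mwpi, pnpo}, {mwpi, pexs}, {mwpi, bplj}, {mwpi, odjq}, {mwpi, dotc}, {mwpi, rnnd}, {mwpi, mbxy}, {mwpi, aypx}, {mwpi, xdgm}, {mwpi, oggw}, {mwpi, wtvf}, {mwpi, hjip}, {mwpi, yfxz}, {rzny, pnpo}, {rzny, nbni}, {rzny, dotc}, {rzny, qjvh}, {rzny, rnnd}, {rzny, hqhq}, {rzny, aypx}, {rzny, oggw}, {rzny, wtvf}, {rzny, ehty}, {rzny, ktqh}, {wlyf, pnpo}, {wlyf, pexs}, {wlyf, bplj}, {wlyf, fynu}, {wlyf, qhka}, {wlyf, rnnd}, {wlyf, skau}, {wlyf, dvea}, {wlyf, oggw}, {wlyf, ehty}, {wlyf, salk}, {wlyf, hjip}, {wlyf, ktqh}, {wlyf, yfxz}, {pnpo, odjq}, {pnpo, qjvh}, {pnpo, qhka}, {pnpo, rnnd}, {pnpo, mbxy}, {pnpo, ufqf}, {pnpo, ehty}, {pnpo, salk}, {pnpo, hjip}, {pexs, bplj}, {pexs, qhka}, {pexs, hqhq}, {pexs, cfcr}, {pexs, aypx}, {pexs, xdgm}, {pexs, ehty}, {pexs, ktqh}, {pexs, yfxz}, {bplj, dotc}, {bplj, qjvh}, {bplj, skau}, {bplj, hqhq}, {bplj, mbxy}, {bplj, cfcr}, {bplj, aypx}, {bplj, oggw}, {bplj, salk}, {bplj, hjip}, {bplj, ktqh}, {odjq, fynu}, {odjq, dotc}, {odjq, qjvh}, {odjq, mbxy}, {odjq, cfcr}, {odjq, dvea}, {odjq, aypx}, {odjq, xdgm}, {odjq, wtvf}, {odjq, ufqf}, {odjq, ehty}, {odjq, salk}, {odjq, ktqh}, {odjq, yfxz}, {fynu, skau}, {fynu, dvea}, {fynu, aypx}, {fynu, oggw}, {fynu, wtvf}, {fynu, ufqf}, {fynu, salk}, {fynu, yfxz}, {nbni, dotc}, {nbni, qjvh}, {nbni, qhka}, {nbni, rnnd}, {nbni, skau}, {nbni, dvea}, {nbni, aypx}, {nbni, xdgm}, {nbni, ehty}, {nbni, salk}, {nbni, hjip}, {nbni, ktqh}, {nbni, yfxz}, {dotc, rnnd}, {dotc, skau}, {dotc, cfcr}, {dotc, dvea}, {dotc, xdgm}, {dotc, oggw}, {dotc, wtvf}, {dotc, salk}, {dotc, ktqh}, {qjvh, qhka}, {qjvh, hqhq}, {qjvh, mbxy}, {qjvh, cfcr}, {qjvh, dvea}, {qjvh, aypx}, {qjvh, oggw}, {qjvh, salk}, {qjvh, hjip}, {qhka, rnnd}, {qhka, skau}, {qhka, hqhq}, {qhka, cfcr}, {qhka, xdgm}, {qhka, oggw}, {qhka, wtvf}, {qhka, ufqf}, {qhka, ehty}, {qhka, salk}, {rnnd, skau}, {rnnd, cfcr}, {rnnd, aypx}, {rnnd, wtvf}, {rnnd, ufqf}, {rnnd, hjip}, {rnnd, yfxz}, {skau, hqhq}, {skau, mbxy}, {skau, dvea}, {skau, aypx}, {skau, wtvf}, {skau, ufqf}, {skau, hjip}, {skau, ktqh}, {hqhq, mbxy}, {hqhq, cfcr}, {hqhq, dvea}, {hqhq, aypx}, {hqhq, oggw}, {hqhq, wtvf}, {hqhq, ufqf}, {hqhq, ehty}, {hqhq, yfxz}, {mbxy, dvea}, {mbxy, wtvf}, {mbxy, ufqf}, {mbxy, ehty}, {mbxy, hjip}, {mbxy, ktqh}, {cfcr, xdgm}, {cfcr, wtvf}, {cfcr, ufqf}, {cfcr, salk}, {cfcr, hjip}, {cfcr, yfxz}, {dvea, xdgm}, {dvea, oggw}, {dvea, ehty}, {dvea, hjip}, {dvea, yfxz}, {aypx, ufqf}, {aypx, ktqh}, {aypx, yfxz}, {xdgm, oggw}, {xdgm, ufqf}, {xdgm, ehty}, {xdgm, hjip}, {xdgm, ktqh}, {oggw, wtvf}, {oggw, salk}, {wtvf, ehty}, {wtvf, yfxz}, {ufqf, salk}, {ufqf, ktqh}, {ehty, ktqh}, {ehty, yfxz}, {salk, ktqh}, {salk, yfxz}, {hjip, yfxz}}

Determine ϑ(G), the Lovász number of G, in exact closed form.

N(mwpi) = {nlgi, rgmg, hjmt, rvxf, wxhk, pnpo, pexs, bplj, odjq, dotc, rnnd, mbxy, aypx, xdgm, oggw, wtvf, hjip, yfxz}, |N(mwpi)| = 18.
deg(wtvf) = 18; N(wtvf) = {rgmg, urdp, vjqa, wxhk, mwpi, rzny, odjq, fynu, dotc, qhka, rnnd, skau, hqhq, mbxy, cfcr, oggw, ehty, yfxz}.
deg(wlyf) = 18; N(wlyf) = {nlgi, rgmg, urdp, frlm, pnpo, pexs, bplj, fynu, qhka, rnnd, skau, dvea, oggw, ehty, salk, hjip, ktqh, yfxz}.
Vertex ehty has 18 neighbors: hjmt, urdp, wxhk, frlm, rzny, wlyf, pnpo, pexs, odjq, nbni, qhka, hqhq, mbxy, dvea, xdgm, wtvf, ktqh, yfxz.
G on 37 vertices is 18-regular; SR(37,18,8,9) — a Paley graph.
Distinct eigenvalues (to 6 d.p.): [18.0, 2.541381, -3.541381].
Lovász: ϑ = −37(-sqrt(37)/2 - 1/2)/(18+-(-sqrt(37)/2 - 1/2)) = sqrt(37).
Numerically 6.0827625.

sqrt(37)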